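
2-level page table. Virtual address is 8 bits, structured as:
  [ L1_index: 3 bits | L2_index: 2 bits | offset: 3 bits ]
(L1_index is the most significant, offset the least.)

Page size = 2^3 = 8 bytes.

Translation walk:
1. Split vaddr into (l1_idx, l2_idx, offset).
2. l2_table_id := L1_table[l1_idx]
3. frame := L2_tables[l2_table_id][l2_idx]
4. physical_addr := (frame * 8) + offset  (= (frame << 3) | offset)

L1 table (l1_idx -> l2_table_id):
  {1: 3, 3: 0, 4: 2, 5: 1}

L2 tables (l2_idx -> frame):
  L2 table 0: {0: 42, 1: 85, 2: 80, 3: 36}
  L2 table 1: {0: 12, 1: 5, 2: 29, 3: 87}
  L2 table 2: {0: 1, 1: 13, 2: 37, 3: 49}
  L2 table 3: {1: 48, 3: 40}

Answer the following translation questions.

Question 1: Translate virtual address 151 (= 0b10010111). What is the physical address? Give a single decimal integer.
vaddr = 151 = 0b10010111
Split: l1_idx=4, l2_idx=2, offset=7
L1[4] = 2
L2[2][2] = 37
paddr = 37 * 8 + 7 = 303

Answer: 303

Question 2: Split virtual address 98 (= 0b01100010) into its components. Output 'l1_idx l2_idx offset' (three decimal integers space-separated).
vaddr = 98 = 0b01100010
  top 3 bits -> l1_idx = 3
  next 2 bits -> l2_idx = 0
  bottom 3 bits -> offset = 2

Answer: 3 0 2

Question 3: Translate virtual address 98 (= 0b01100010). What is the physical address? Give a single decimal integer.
Answer: 338

Derivation:
vaddr = 98 = 0b01100010
Split: l1_idx=3, l2_idx=0, offset=2
L1[3] = 0
L2[0][0] = 42
paddr = 42 * 8 + 2 = 338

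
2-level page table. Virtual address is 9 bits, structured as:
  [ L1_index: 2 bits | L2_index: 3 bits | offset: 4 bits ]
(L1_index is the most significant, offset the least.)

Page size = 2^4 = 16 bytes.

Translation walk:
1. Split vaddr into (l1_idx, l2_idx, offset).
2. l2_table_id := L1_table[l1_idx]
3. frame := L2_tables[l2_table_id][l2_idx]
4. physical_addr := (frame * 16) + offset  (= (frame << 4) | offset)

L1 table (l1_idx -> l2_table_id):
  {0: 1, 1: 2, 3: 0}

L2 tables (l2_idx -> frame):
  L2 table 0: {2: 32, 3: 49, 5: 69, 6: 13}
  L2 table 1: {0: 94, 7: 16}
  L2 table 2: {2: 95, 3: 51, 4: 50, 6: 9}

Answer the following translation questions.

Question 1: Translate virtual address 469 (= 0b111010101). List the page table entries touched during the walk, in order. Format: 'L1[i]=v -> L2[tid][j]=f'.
vaddr = 469 = 0b111010101
Split: l1_idx=3, l2_idx=5, offset=5

Answer: L1[3]=0 -> L2[0][5]=69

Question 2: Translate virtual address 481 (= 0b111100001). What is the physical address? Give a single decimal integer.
vaddr = 481 = 0b111100001
Split: l1_idx=3, l2_idx=6, offset=1
L1[3] = 0
L2[0][6] = 13
paddr = 13 * 16 + 1 = 209

Answer: 209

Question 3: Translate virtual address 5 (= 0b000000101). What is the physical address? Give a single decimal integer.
Answer: 1509

Derivation:
vaddr = 5 = 0b000000101
Split: l1_idx=0, l2_idx=0, offset=5
L1[0] = 1
L2[1][0] = 94
paddr = 94 * 16 + 5 = 1509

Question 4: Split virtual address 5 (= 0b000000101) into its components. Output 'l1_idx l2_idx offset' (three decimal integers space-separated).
Answer: 0 0 5

Derivation:
vaddr = 5 = 0b000000101
  top 2 bits -> l1_idx = 0
  next 3 bits -> l2_idx = 0
  bottom 4 bits -> offset = 5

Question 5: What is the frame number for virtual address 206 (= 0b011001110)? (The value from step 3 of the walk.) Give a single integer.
vaddr = 206: l1_idx=1, l2_idx=4
L1[1] = 2; L2[2][4] = 50

Answer: 50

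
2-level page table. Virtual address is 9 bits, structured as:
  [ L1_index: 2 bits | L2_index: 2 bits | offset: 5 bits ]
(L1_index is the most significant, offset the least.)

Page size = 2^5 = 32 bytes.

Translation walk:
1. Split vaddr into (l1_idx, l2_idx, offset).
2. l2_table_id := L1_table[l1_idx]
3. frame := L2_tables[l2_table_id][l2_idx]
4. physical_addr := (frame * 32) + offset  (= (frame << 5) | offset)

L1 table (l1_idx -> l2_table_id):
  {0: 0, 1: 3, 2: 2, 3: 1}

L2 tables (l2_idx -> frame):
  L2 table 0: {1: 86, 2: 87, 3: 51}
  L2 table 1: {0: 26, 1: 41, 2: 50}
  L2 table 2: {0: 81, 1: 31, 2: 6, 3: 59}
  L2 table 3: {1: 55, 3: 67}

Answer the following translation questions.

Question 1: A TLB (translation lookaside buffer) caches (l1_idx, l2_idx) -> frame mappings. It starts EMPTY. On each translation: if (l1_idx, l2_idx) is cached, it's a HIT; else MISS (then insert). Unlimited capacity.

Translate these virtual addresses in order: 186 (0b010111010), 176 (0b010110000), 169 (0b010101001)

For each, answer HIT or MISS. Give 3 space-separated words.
vaddr=186: (1,1) not in TLB -> MISS, insert
vaddr=176: (1,1) in TLB -> HIT
vaddr=169: (1,1) in TLB -> HIT

Answer: MISS HIT HIT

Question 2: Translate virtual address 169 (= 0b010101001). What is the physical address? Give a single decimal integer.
vaddr = 169 = 0b010101001
Split: l1_idx=1, l2_idx=1, offset=9
L1[1] = 3
L2[3][1] = 55
paddr = 55 * 32 + 9 = 1769

Answer: 1769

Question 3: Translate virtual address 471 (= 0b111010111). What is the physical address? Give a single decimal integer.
Answer: 1623

Derivation:
vaddr = 471 = 0b111010111
Split: l1_idx=3, l2_idx=2, offset=23
L1[3] = 1
L2[1][2] = 50
paddr = 50 * 32 + 23 = 1623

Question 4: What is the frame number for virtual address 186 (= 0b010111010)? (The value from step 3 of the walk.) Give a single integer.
vaddr = 186: l1_idx=1, l2_idx=1
L1[1] = 3; L2[3][1] = 55

Answer: 55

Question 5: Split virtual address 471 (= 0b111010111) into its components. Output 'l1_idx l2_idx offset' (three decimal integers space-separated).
Answer: 3 2 23

Derivation:
vaddr = 471 = 0b111010111
  top 2 bits -> l1_idx = 3
  next 2 bits -> l2_idx = 2
  bottom 5 bits -> offset = 23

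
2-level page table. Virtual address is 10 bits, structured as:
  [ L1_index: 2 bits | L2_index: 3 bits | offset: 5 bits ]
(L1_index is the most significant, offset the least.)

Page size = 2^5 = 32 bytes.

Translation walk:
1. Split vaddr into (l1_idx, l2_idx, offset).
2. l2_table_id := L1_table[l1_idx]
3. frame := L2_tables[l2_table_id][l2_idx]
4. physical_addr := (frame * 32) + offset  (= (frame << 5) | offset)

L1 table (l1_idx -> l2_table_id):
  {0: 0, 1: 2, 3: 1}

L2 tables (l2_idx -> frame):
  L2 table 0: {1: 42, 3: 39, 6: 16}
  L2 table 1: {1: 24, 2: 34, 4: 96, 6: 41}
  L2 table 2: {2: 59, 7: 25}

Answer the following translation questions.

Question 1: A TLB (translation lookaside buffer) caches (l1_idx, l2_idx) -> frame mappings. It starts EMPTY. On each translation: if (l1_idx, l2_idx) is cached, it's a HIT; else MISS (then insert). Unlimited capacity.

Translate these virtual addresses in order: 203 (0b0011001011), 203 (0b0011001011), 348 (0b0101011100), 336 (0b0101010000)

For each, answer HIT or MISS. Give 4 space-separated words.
vaddr=203: (0,6) not in TLB -> MISS, insert
vaddr=203: (0,6) in TLB -> HIT
vaddr=348: (1,2) not in TLB -> MISS, insert
vaddr=336: (1,2) in TLB -> HIT

Answer: MISS HIT MISS HIT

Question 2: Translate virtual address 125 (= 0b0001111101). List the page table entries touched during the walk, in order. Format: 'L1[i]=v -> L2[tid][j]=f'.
vaddr = 125 = 0b0001111101
Split: l1_idx=0, l2_idx=3, offset=29

Answer: L1[0]=0 -> L2[0][3]=39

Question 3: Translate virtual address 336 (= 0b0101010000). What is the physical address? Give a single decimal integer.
vaddr = 336 = 0b0101010000
Split: l1_idx=1, l2_idx=2, offset=16
L1[1] = 2
L2[2][2] = 59
paddr = 59 * 32 + 16 = 1904

Answer: 1904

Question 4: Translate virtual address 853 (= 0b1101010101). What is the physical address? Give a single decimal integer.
vaddr = 853 = 0b1101010101
Split: l1_idx=3, l2_idx=2, offset=21
L1[3] = 1
L2[1][2] = 34
paddr = 34 * 32 + 21 = 1109

Answer: 1109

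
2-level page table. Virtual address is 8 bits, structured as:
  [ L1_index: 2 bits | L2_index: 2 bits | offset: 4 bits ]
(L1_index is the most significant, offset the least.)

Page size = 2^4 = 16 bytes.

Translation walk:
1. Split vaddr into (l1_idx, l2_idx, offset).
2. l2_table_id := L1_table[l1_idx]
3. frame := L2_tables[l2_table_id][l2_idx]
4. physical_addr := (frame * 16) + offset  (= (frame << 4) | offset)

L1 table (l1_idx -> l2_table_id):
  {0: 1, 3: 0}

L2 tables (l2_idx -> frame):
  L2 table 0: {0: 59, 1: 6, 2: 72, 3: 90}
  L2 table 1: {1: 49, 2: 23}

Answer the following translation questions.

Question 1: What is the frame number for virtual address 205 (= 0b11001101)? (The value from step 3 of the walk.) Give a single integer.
vaddr = 205: l1_idx=3, l2_idx=0
L1[3] = 0; L2[0][0] = 59

Answer: 59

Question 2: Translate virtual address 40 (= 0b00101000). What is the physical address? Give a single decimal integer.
vaddr = 40 = 0b00101000
Split: l1_idx=0, l2_idx=2, offset=8
L1[0] = 1
L2[1][2] = 23
paddr = 23 * 16 + 8 = 376

Answer: 376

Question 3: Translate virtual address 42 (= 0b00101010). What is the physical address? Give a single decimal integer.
vaddr = 42 = 0b00101010
Split: l1_idx=0, l2_idx=2, offset=10
L1[0] = 1
L2[1][2] = 23
paddr = 23 * 16 + 10 = 378

Answer: 378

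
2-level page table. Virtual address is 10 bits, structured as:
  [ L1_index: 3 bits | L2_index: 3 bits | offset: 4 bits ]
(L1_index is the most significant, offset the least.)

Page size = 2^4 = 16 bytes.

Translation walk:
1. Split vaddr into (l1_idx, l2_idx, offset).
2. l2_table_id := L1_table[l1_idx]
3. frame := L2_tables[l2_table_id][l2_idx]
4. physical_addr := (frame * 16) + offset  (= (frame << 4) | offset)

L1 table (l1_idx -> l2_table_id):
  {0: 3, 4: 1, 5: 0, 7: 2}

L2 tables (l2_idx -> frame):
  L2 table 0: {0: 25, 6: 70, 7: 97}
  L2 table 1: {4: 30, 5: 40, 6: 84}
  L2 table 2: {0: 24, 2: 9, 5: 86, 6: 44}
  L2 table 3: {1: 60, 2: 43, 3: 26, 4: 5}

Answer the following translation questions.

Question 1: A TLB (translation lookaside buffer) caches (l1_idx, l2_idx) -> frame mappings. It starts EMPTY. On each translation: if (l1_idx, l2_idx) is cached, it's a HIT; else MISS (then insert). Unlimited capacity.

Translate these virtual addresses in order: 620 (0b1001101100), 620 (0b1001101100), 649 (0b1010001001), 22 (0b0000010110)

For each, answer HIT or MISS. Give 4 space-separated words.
vaddr=620: (4,6) not in TLB -> MISS, insert
vaddr=620: (4,6) in TLB -> HIT
vaddr=649: (5,0) not in TLB -> MISS, insert
vaddr=22: (0,1) not in TLB -> MISS, insert

Answer: MISS HIT MISS MISS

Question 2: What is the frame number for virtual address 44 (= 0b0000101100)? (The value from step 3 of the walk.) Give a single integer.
vaddr = 44: l1_idx=0, l2_idx=2
L1[0] = 3; L2[3][2] = 43

Answer: 43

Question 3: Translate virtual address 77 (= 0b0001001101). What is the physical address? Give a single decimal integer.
Answer: 93

Derivation:
vaddr = 77 = 0b0001001101
Split: l1_idx=0, l2_idx=4, offset=13
L1[0] = 3
L2[3][4] = 5
paddr = 5 * 16 + 13 = 93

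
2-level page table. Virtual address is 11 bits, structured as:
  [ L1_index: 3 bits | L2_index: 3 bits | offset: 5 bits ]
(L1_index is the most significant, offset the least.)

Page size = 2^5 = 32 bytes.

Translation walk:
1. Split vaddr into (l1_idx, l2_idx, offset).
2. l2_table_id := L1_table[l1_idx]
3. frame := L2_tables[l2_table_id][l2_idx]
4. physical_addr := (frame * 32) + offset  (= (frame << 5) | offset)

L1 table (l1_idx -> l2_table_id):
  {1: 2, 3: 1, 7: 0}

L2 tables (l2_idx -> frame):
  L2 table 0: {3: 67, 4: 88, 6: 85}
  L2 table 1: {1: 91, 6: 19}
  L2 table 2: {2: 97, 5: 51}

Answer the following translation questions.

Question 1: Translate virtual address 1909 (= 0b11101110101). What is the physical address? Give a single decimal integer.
vaddr = 1909 = 0b11101110101
Split: l1_idx=7, l2_idx=3, offset=21
L1[7] = 0
L2[0][3] = 67
paddr = 67 * 32 + 21 = 2165

Answer: 2165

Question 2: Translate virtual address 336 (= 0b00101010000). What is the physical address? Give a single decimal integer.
Answer: 3120

Derivation:
vaddr = 336 = 0b00101010000
Split: l1_idx=1, l2_idx=2, offset=16
L1[1] = 2
L2[2][2] = 97
paddr = 97 * 32 + 16 = 3120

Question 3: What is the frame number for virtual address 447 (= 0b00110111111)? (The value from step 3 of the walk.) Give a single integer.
Answer: 51

Derivation:
vaddr = 447: l1_idx=1, l2_idx=5
L1[1] = 2; L2[2][5] = 51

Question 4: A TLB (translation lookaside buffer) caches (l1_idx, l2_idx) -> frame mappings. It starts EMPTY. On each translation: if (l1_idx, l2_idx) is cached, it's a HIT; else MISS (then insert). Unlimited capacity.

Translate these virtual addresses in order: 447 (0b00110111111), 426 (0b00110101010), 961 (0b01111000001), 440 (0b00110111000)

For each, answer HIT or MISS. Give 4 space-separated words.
vaddr=447: (1,5) not in TLB -> MISS, insert
vaddr=426: (1,5) in TLB -> HIT
vaddr=961: (3,6) not in TLB -> MISS, insert
vaddr=440: (1,5) in TLB -> HIT

Answer: MISS HIT MISS HIT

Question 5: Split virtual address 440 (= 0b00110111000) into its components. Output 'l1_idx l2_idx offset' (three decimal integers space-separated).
vaddr = 440 = 0b00110111000
  top 3 bits -> l1_idx = 1
  next 3 bits -> l2_idx = 5
  bottom 5 bits -> offset = 24

Answer: 1 5 24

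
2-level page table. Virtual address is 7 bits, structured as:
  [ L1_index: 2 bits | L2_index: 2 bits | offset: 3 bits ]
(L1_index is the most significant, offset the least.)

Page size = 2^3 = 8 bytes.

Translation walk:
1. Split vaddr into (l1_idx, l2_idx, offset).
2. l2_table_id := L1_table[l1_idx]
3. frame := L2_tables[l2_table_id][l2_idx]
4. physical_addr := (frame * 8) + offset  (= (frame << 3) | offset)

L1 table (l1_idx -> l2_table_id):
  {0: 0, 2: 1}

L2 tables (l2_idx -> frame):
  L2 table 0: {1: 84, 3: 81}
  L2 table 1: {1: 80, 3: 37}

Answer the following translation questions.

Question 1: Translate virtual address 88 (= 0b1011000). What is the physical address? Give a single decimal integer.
vaddr = 88 = 0b1011000
Split: l1_idx=2, l2_idx=3, offset=0
L1[2] = 1
L2[1][3] = 37
paddr = 37 * 8 + 0 = 296

Answer: 296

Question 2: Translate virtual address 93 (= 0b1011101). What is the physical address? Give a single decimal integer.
Answer: 301

Derivation:
vaddr = 93 = 0b1011101
Split: l1_idx=2, l2_idx=3, offset=5
L1[2] = 1
L2[1][3] = 37
paddr = 37 * 8 + 5 = 301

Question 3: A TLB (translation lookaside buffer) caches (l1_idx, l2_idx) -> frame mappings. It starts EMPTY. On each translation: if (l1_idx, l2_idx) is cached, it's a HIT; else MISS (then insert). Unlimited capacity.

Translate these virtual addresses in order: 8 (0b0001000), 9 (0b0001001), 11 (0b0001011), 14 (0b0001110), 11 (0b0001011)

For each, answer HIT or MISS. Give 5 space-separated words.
Answer: MISS HIT HIT HIT HIT

Derivation:
vaddr=8: (0,1) not in TLB -> MISS, insert
vaddr=9: (0,1) in TLB -> HIT
vaddr=11: (0,1) in TLB -> HIT
vaddr=14: (0,1) in TLB -> HIT
vaddr=11: (0,1) in TLB -> HIT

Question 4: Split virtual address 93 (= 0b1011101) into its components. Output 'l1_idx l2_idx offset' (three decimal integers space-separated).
vaddr = 93 = 0b1011101
  top 2 bits -> l1_idx = 2
  next 2 bits -> l2_idx = 3
  bottom 3 bits -> offset = 5

Answer: 2 3 5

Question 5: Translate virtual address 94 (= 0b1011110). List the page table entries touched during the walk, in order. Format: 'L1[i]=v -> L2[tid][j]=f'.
Answer: L1[2]=1 -> L2[1][3]=37

Derivation:
vaddr = 94 = 0b1011110
Split: l1_idx=2, l2_idx=3, offset=6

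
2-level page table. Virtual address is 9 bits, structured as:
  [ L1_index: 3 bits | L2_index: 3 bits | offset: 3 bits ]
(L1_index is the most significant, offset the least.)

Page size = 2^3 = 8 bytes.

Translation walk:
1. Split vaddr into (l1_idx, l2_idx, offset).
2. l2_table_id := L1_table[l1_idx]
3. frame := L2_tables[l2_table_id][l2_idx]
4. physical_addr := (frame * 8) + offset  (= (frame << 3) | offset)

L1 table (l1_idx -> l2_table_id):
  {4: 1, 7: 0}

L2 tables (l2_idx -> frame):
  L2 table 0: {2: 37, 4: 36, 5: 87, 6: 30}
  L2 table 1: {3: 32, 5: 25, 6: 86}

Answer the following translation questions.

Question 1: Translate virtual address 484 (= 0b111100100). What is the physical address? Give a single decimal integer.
Answer: 292

Derivation:
vaddr = 484 = 0b111100100
Split: l1_idx=7, l2_idx=4, offset=4
L1[7] = 0
L2[0][4] = 36
paddr = 36 * 8 + 4 = 292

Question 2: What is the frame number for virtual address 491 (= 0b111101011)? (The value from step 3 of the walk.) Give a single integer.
vaddr = 491: l1_idx=7, l2_idx=5
L1[7] = 0; L2[0][5] = 87

Answer: 87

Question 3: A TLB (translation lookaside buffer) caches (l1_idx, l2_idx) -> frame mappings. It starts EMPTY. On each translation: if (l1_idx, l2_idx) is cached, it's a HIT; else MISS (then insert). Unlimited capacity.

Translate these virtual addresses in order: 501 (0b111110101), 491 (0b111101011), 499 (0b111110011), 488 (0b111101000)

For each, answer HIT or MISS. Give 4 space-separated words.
Answer: MISS MISS HIT HIT

Derivation:
vaddr=501: (7,6) not in TLB -> MISS, insert
vaddr=491: (7,5) not in TLB -> MISS, insert
vaddr=499: (7,6) in TLB -> HIT
vaddr=488: (7,5) in TLB -> HIT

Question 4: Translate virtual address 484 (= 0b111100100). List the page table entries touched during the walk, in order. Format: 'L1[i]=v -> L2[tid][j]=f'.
vaddr = 484 = 0b111100100
Split: l1_idx=7, l2_idx=4, offset=4

Answer: L1[7]=0 -> L2[0][4]=36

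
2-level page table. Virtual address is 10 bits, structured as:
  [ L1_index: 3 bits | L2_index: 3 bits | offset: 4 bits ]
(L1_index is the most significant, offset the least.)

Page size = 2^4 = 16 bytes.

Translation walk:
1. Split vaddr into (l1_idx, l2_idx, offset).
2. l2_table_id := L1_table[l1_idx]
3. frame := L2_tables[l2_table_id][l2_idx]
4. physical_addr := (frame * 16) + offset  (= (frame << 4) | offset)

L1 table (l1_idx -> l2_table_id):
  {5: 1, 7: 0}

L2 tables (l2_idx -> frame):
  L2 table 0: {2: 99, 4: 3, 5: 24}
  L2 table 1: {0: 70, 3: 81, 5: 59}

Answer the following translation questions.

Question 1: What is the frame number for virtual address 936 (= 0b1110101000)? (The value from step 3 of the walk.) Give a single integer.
vaddr = 936: l1_idx=7, l2_idx=2
L1[7] = 0; L2[0][2] = 99

Answer: 99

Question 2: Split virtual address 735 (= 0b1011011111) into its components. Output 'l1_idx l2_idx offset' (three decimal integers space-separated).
Answer: 5 5 15

Derivation:
vaddr = 735 = 0b1011011111
  top 3 bits -> l1_idx = 5
  next 3 bits -> l2_idx = 5
  bottom 4 bits -> offset = 15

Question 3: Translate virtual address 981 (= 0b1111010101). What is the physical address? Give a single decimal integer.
vaddr = 981 = 0b1111010101
Split: l1_idx=7, l2_idx=5, offset=5
L1[7] = 0
L2[0][5] = 24
paddr = 24 * 16 + 5 = 389

Answer: 389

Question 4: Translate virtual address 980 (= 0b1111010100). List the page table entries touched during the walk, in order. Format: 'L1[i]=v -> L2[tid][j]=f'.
vaddr = 980 = 0b1111010100
Split: l1_idx=7, l2_idx=5, offset=4

Answer: L1[7]=0 -> L2[0][5]=24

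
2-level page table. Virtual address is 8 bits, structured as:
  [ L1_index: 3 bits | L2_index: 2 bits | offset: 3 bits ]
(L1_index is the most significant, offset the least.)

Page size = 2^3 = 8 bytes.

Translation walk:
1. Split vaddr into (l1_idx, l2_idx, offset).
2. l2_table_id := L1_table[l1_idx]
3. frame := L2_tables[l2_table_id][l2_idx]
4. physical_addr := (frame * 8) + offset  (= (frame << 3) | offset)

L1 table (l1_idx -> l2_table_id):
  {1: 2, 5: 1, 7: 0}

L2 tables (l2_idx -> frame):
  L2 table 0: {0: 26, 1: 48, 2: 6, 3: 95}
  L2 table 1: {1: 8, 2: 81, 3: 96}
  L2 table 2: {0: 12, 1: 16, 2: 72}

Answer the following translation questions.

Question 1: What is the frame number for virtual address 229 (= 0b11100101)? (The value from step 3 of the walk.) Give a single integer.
vaddr = 229: l1_idx=7, l2_idx=0
L1[7] = 0; L2[0][0] = 26

Answer: 26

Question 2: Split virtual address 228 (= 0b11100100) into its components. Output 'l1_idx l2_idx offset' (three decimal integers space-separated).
Answer: 7 0 4

Derivation:
vaddr = 228 = 0b11100100
  top 3 bits -> l1_idx = 7
  next 2 bits -> l2_idx = 0
  bottom 3 bits -> offset = 4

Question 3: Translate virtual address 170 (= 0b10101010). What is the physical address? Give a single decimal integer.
Answer: 66

Derivation:
vaddr = 170 = 0b10101010
Split: l1_idx=5, l2_idx=1, offset=2
L1[5] = 1
L2[1][1] = 8
paddr = 8 * 8 + 2 = 66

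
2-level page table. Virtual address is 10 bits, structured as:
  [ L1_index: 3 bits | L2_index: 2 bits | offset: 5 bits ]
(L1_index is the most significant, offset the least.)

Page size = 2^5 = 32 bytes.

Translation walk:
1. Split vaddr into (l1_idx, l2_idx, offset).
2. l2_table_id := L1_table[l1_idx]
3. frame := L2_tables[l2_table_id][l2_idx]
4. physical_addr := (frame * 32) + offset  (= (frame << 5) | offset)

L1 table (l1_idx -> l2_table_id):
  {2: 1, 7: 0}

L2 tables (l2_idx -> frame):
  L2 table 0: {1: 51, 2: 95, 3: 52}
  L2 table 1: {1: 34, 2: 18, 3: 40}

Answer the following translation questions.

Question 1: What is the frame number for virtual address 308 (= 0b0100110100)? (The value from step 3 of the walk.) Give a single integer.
Answer: 34

Derivation:
vaddr = 308: l1_idx=2, l2_idx=1
L1[2] = 1; L2[1][1] = 34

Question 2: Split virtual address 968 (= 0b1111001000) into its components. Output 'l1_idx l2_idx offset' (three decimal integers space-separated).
vaddr = 968 = 0b1111001000
  top 3 bits -> l1_idx = 7
  next 2 bits -> l2_idx = 2
  bottom 5 bits -> offset = 8

Answer: 7 2 8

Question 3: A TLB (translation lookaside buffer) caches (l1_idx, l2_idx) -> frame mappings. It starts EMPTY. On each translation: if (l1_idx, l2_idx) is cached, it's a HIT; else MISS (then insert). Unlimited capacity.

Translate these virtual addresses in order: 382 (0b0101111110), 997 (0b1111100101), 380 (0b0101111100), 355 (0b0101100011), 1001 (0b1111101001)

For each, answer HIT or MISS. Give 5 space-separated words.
Answer: MISS MISS HIT HIT HIT

Derivation:
vaddr=382: (2,3) not in TLB -> MISS, insert
vaddr=997: (7,3) not in TLB -> MISS, insert
vaddr=380: (2,3) in TLB -> HIT
vaddr=355: (2,3) in TLB -> HIT
vaddr=1001: (7,3) in TLB -> HIT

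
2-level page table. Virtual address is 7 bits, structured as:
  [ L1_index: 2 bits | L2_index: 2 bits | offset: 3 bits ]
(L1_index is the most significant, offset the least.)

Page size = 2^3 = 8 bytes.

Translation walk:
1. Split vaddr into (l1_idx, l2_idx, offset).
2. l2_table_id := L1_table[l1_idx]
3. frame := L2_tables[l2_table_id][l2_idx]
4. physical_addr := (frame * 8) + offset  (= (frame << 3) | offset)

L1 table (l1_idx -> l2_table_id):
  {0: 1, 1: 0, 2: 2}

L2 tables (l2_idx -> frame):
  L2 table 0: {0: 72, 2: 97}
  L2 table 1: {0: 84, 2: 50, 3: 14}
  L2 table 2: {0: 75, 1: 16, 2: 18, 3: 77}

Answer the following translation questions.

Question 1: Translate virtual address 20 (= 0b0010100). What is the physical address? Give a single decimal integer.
vaddr = 20 = 0b0010100
Split: l1_idx=0, l2_idx=2, offset=4
L1[0] = 1
L2[1][2] = 50
paddr = 50 * 8 + 4 = 404

Answer: 404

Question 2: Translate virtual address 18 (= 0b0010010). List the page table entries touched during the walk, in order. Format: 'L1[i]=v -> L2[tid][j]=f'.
Answer: L1[0]=1 -> L2[1][2]=50

Derivation:
vaddr = 18 = 0b0010010
Split: l1_idx=0, l2_idx=2, offset=2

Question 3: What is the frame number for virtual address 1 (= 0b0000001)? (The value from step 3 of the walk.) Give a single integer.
vaddr = 1: l1_idx=0, l2_idx=0
L1[0] = 1; L2[1][0] = 84

Answer: 84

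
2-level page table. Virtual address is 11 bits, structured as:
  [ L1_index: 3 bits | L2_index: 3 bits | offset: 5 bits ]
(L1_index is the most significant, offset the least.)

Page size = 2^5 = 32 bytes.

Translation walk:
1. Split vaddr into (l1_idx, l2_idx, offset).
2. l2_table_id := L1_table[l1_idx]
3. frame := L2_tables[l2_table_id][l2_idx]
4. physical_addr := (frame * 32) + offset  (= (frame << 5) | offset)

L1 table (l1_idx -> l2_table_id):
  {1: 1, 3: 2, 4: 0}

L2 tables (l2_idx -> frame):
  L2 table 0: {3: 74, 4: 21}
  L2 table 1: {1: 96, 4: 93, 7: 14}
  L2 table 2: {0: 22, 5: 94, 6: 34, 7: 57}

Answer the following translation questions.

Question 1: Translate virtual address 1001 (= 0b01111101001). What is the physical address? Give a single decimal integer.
Answer: 1833

Derivation:
vaddr = 1001 = 0b01111101001
Split: l1_idx=3, l2_idx=7, offset=9
L1[3] = 2
L2[2][7] = 57
paddr = 57 * 32 + 9 = 1833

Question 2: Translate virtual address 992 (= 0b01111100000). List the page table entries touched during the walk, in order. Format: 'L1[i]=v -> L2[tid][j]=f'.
vaddr = 992 = 0b01111100000
Split: l1_idx=3, l2_idx=7, offset=0

Answer: L1[3]=2 -> L2[2][7]=57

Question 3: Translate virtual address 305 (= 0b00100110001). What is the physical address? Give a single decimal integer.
vaddr = 305 = 0b00100110001
Split: l1_idx=1, l2_idx=1, offset=17
L1[1] = 1
L2[1][1] = 96
paddr = 96 * 32 + 17 = 3089

Answer: 3089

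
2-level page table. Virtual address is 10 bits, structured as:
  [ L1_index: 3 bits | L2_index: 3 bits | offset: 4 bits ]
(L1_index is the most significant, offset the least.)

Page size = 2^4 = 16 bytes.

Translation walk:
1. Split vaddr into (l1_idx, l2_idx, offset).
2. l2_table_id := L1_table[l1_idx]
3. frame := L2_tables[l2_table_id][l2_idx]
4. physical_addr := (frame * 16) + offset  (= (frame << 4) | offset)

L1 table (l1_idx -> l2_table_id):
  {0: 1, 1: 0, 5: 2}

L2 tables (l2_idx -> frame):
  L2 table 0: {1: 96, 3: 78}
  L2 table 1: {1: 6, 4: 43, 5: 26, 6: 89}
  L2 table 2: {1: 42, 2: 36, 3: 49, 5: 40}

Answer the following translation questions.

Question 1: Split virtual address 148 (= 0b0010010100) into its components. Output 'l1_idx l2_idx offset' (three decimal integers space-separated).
Answer: 1 1 4

Derivation:
vaddr = 148 = 0b0010010100
  top 3 bits -> l1_idx = 1
  next 3 bits -> l2_idx = 1
  bottom 4 bits -> offset = 4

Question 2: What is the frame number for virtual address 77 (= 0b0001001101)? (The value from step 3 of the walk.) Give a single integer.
vaddr = 77: l1_idx=0, l2_idx=4
L1[0] = 1; L2[1][4] = 43

Answer: 43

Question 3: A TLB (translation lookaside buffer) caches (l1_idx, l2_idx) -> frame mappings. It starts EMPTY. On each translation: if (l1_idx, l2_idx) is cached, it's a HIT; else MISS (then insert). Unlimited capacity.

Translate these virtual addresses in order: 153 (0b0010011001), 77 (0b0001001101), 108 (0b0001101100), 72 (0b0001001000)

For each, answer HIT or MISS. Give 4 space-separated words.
vaddr=153: (1,1) not in TLB -> MISS, insert
vaddr=77: (0,4) not in TLB -> MISS, insert
vaddr=108: (0,6) not in TLB -> MISS, insert
vaddr=72: (0,4) in TLB -> HIT

Answer: MISS MISS MISS HIT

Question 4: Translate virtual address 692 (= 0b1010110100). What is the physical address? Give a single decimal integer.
Answer: 788

Derivation:
vaddr = 692 = 0b1010110100
Split: l1_idx=5, l2_idx=3, offset=4
L1[5] = 2
L2[2][3] = 49
paddr = 49 * 16 + 4 = 788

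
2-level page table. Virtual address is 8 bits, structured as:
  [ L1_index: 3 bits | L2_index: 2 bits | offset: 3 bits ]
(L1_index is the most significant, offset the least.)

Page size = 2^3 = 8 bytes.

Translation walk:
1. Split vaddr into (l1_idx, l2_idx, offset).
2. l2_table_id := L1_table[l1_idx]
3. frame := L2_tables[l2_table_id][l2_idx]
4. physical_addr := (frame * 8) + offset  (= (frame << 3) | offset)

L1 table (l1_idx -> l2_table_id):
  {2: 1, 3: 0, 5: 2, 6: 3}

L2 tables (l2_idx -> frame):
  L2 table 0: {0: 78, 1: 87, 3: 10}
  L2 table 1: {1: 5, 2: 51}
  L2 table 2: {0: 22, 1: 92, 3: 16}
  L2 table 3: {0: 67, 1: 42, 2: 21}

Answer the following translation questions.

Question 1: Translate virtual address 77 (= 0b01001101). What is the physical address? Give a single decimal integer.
vaddr = 77 = 0b01001101
Split: l1_idx=2, l2_idx=1, offset=5
L1[2] = 1
L2[1][1] = 5
paddr = 5 * 8 + 5 = 45

Answer: 45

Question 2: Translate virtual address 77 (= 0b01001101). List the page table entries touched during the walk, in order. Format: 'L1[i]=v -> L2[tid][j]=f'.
Answer: L1[2]=1 -> L2[1][1]=5

Derivation:
vaddr = 77 = 0b01001101
Split: l1_idx=2, l2_idx=1, offset=5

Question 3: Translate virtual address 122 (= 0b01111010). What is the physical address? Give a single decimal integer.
vaddr = 122 = 0b01111010
Split: l1_idx=3, l2_idx=3, offset=2
L1[3] = 0
L2[0][3] = 10
paddr = 10 * 8 + 2 = 82

Answer: 82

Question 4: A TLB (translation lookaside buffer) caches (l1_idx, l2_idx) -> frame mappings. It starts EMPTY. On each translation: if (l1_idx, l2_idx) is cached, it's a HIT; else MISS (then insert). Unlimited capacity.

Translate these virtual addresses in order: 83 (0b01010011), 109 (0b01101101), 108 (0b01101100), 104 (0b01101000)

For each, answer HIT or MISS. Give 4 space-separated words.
Answer: MISS MISS HIT HIT

Derivation:
vaddr=83: (2,2) not in TLB -> MISS, insert
vaddr=109: (3,1) not in TLB -> MISS, insert
vaddr=108: (3,1) in TLB -> HIT
vaddr=104: (3,1) in TLB -> HIT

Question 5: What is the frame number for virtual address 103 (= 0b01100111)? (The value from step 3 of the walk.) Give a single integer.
Answer: 78

Derivation:
vaddr = 103: l1_idx=3, l2_idx=0
L1[3] = 0; L2[0][0] = 78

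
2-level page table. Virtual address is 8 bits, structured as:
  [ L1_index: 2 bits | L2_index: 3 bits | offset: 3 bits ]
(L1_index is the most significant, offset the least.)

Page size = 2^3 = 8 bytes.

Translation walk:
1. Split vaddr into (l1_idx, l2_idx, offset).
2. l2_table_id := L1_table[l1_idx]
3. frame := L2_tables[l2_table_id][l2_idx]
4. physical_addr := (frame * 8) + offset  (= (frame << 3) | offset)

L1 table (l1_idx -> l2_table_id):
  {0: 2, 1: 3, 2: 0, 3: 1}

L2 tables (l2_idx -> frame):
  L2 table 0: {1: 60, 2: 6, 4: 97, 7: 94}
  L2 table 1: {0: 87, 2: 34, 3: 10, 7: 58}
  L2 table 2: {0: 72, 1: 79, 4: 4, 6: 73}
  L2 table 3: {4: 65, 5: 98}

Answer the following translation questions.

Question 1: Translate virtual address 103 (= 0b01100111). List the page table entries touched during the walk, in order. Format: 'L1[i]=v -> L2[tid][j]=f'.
vaddr = 103 = 0b01100111
Split: l1_idx=1, l2_idx=4, offset=7

Answer: L1[1]=3 -> L2[3][4]=65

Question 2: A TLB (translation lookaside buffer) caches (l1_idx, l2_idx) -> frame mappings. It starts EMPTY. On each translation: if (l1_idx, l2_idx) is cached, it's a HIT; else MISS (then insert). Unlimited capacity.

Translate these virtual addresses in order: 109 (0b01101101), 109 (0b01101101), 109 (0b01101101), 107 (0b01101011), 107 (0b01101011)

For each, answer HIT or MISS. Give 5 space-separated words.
vaddr=109: (1,5) not in TLB -> MISS, insert
vaddr=109: (1,5) in TLB -> HIT
vaddr=109: (1,5) in TLB -> HIT
vaddr=107: (1,5) in TLB -> HIT
vaddr=107: (1,5) in TLB -> HIT

Answer: MISS HIT HIT HIT HIT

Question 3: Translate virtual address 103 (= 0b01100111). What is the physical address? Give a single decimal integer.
vaddr = 103 = 0b01100111
Split: l1_idx=1, l2_idx=4, offset=7
L1[1] = 3
L2[3][4] = 65
paddr = 65 * 8 + 7 = 527

Answer: 527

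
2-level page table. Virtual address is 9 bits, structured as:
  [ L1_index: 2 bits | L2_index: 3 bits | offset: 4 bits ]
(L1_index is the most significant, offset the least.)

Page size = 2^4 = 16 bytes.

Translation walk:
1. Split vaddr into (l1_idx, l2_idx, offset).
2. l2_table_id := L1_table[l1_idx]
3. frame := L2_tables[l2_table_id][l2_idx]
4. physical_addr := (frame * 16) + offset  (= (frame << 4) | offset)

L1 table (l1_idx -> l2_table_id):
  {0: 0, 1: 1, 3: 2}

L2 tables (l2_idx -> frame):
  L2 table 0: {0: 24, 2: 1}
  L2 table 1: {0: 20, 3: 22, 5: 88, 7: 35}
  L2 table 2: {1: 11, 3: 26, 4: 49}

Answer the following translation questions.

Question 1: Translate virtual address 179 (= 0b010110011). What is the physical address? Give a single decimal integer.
Answer: 355

Derivation:
vaddr = 179 = 0b010110011
Split: l1_idx=1, l2_idx=3, offset=3
L1[1] = 1
L2[1][3] = 22
paddr = 22 * 16 + 3 = 355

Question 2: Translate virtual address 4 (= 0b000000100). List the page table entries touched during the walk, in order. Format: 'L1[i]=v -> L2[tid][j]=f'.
vaddr = 4 = 0b000000100
Split: l1_idx=0, l2_idx=0, offset=4

Answer: L1[0]=0 -> L2[0][0]=24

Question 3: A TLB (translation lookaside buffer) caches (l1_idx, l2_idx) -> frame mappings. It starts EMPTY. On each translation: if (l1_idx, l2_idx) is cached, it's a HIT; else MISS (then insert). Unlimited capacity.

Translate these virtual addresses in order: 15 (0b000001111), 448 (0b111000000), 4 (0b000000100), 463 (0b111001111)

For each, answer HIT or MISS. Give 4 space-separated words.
Answer: MISS MISS HIT HIT

Derivation:
vaddr=15: (0,0) not in TLB -> MISS, insert
vaddr=448: (3,4) not in TLB -> MISS, insert
vaddr=4: (0,0) in TLB -> HIT
vaddr=463: (3,4) in TLB -> HIT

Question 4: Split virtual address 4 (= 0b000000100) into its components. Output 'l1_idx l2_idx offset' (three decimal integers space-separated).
Answer: 0 0 4

Derivation:
vaddr = 4 = 0b000000100
  top 2 bits -> l1_idx = 0
  next 3 bits -> l2_idx = 0
  bottom 4 bits -> offset = 4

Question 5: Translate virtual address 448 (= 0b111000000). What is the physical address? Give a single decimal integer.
Answer: 784

Derivation:
vaddr = 448 = 0b111000000
Split: l1_idx=3, l2_idx=4, offset=0
L1[3] = 2
L2[2][4] = 49
paddr = 49 * 16 + 0 = 784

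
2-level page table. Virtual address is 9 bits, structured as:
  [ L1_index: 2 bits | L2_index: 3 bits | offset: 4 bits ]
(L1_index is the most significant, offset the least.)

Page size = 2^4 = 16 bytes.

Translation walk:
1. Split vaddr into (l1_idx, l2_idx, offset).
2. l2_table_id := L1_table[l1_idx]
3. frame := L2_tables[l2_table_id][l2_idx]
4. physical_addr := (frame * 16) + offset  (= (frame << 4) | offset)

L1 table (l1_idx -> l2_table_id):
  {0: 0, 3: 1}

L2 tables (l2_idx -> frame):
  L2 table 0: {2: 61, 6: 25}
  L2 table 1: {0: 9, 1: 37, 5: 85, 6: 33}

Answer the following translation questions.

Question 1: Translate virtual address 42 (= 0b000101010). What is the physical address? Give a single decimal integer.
Answer: 986

Derivation:
vaddr = 42 = 0b000101010
Split: l1_idx=0, l2_idx=2, offset=10
L1[0] = 0
L2[0][2] = 61
paddr = 61 * 16 + 10 = 986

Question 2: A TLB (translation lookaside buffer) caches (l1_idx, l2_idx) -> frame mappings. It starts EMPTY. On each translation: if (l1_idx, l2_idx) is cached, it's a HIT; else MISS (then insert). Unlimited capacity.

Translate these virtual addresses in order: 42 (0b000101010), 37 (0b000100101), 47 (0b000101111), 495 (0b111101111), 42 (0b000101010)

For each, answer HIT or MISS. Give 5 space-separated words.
Answer: MISS HIT HIT MISS HIT

Derivation:
vaddr=42: (0,2) not in TLB -> MISS, insert
vaddr=37: (0,2) in TLB -> HIT
vaddr=47: (0,2) in TLB -> HIT
vaddr=495: (3,6) not in TLB -> MISS, insert
vaddr=42: (0,2) in TLB -> HIT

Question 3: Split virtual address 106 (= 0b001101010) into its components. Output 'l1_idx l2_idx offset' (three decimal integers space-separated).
vaddr = 106 = 0b001101010
  top 2 bits -> l1_idx = 0
  next 3 bits -> l2_idx = 6
  bottom 4 bits -> offset = 10

Answer: 0 6 10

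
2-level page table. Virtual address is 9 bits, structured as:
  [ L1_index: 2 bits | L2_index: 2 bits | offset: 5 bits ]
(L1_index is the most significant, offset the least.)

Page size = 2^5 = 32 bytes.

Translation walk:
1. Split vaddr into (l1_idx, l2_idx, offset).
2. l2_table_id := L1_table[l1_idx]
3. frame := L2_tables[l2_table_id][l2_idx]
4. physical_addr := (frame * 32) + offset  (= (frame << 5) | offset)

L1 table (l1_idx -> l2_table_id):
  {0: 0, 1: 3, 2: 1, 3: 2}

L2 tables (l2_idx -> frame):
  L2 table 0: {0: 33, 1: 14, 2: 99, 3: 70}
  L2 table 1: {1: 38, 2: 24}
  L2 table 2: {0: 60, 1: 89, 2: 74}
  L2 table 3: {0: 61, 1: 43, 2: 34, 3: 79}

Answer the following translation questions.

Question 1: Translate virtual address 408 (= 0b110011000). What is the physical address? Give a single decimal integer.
vaddr = 408 = 0b110011000
Split: l1_idx=3, l2_idx=0, offset=24
L1[3] = 2
L2[2][0] = 60
paddr = 60 * 32 + 24 = 1944

Answer: 1944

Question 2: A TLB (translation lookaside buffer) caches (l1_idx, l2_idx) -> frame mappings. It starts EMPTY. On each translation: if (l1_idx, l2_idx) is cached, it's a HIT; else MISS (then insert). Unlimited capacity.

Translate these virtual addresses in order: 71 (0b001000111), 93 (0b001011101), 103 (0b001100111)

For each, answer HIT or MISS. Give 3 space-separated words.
Answer: MISS HIT MISS

Derivation:
vaddr=71: (0,2) not in TLB -> MISS, insert
vaddr=93: (0,2) in TLB -> HIT
vaddr=103: (0,3) not in TLB -> MISS, insert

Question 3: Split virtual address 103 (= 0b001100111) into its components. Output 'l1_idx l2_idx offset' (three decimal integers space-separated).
vaddr = 103 = 0b001100111
  top 2 bits -> l1_idx = 0
  next 2 bits -> l2_idx = 3
  bottom 5 bits -> offset = 7

Answer: 0 3 7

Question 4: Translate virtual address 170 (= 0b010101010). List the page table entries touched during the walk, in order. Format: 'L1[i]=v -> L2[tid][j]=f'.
vaddr = 170 = 0b010101010
Split: l1_idx=1, l2_idx=1, offset=10

Answer: L1[1]=3 -> L2[3][1]=43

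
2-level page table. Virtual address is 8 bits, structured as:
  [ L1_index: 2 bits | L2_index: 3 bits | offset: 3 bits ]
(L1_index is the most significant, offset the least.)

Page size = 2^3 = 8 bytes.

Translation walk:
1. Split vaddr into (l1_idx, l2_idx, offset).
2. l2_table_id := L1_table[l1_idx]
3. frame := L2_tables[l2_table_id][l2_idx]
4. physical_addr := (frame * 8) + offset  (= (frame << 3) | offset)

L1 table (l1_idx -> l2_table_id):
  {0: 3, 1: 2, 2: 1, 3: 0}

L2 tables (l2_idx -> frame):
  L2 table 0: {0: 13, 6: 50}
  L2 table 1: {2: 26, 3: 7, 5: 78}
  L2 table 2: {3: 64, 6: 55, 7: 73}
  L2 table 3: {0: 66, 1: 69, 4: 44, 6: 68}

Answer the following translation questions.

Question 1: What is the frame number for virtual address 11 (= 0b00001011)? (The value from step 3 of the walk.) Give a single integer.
vaddr = 11: l1_idx=0, l2_idx=1
L1[0] = 3; L2[3][1] = 69

Answer: 69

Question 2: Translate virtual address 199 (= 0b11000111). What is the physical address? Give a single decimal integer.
Answer: 111

Derivation:
vaddr = 199 = 0b11000111
Split: l1_idx=3, l2_idx=0, offset=7
L1[3] = 0
L2[0][0] = 13
paddr = 13 * 8 + 7 = 111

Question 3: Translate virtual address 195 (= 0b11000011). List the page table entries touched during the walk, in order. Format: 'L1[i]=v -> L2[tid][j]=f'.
Answer: L1[3]=0 -> L2[0][0]=13

Derivation:
vaddr = 195 = 0b11000011
Split: l1_idx=3, l2_idx=0, offset=3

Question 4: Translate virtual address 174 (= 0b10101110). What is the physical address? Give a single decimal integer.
Answer: 630

Derivation:
vaddr = 174 = 0b10101110
Split: l1_idx=2, l2_idx=5, offset=6
L1[2] = 1
L2[1][5] = 78
paddr = 78 * 8 + 6 = 630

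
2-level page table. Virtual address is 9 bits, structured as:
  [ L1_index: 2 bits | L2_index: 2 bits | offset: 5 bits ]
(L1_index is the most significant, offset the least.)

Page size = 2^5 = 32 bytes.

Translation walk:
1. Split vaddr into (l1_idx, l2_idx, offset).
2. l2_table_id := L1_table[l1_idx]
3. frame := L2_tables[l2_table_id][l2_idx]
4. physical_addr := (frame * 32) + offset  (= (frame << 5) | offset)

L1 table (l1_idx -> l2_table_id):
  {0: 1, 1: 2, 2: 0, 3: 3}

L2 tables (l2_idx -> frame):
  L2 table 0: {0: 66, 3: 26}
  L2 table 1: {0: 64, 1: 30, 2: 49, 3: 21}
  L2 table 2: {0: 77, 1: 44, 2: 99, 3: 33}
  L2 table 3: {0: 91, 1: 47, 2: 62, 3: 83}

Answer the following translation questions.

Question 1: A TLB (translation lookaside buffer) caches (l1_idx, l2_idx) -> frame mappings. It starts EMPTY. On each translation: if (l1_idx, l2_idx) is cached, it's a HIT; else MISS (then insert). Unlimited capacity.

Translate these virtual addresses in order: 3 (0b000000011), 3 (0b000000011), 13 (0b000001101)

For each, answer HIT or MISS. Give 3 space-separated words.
vaddr=3: (0,0) not in TLB -> MISS, insert
vaddr=3: (0,0) in TLB -> HIT
vaddr=13: (0,0) in TLB -> HIT

Answer: MISS HIT HIT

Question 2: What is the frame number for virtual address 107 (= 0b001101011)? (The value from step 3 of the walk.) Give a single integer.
vaddr = 107: l1_idx=0, l2_idx=3
L1[0] = 1; L2[1][3] = 21

Answer: 21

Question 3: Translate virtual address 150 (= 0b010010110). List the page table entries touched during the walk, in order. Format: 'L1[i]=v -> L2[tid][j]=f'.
Answer: L1[1]=2 -> L2[2][0]=77

Derivation:
vaddr = 150 = 0b010010110
Split: l1_idx=1, l2_idx=0, offset=22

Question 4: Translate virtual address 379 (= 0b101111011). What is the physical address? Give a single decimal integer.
vaddr = 379 = 0b101111011
Split: l1_idx=2, l2_idx=3, offset=27
L1[2] = 0
L2[0][3] = 26
paddr = 26 * 32 + 27 = 859

Answer: 859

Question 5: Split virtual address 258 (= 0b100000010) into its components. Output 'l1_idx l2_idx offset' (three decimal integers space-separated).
vaddr = 258 = 0b100000010
  top 2 bits -> l1_idx = 2
  next 2 bits -> l2_idx = 0
  bottom 5 bits -> offset = 2

Answer: 2 0 2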